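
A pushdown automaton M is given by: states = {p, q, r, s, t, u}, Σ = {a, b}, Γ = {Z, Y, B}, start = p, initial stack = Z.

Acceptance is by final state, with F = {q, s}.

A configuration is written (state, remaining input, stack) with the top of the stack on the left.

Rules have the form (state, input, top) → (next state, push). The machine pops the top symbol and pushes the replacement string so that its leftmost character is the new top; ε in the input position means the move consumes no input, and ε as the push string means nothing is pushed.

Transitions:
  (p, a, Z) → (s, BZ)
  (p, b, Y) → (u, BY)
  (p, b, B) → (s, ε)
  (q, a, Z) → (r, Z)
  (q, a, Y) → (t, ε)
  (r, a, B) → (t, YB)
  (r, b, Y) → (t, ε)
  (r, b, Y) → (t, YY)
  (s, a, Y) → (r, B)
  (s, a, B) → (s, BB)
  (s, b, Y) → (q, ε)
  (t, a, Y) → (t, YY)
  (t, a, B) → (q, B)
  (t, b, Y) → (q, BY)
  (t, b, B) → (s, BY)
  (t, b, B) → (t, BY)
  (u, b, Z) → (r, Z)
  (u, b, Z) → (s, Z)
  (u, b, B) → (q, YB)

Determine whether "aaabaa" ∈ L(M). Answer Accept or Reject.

No computation consumes all input and reaches a final state.

Reject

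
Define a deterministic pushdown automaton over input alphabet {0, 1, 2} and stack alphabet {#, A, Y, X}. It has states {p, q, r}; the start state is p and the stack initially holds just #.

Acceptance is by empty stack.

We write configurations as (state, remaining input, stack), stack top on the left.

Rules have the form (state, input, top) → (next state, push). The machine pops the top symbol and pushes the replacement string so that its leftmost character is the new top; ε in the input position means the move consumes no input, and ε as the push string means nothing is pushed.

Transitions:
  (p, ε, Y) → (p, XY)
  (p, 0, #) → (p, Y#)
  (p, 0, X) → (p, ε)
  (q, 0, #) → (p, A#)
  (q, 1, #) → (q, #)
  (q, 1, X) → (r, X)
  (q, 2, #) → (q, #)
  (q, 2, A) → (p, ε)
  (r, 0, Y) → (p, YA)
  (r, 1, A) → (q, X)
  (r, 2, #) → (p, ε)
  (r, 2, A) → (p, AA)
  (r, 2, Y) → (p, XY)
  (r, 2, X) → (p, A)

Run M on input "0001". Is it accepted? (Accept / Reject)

Reject

(p, 0001, #)
  read 0, top #: go to p, push Y# → (p, 001, Y#)
  ε-move, top Y: go to p, push XY → (p, 001, XY#)
  read 0, top X: go to p, push ε → (p, 01, Y#)
  ε-move, top Y: go to p, push XY → (p, 01, XY#)
  read 0, top X: go to p, push ε → (p, 1, Y#)
  ε-move, top Y: go to p, push XY → (p, 1, XY#)
No transition applies at (p, 1, XY#); input not fully consumed.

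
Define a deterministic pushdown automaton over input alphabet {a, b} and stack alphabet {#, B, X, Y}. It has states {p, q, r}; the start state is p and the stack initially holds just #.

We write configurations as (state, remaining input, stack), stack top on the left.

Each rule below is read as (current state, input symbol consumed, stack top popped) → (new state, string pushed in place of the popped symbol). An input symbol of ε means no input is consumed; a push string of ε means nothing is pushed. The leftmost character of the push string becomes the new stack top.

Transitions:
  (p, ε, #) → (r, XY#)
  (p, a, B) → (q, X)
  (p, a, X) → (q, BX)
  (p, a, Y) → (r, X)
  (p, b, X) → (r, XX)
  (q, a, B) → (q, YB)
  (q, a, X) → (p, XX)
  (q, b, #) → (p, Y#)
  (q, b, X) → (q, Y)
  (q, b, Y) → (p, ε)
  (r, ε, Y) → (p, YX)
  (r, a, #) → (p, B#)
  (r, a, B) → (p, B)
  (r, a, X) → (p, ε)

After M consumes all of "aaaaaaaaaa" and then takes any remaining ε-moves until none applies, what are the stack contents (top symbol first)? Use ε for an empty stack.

(p, aaaaaaaaaa, #)
  ε-move, top #: go to r, push XY# → (r, aaaaaaaaaa, XY#)
  read a, top X: go to p, push ε → (p, aaaaaaaaa, Y#)
  read a, top Y: go to r, push X → (r, aaaaaaaa, X#)
  read a, top X: go to p, push ε → (p, aaaaaaa, #)
  ε-move, top #: go to r, push XY# → (r, aaaaaaa, XY#)
  read a, top X: go to p, push ε → (p, aaaaaa, Y#)
  read a, top Y: go to r, push X → (r, aaaaa, X#)
  read a, top X: go to p, push ε → (p, aaaa, #)
  ε-move, top #: go to r, push XY# → (r, aaaa, XY#)
  read a, top X: go to p, push ε → (p, aaa, Y#)
  read a, top Y: go to r, push X → (r, aa, X#)
  read a, top X: go to p, push ε → (p, a, #)
  ε-move, top #: go to r, push XY# → (r, a, XY#)
  read a, top X: go to p, push ε → (p, ε, Y#)
All input consumed in state p with stack Y#.

Y#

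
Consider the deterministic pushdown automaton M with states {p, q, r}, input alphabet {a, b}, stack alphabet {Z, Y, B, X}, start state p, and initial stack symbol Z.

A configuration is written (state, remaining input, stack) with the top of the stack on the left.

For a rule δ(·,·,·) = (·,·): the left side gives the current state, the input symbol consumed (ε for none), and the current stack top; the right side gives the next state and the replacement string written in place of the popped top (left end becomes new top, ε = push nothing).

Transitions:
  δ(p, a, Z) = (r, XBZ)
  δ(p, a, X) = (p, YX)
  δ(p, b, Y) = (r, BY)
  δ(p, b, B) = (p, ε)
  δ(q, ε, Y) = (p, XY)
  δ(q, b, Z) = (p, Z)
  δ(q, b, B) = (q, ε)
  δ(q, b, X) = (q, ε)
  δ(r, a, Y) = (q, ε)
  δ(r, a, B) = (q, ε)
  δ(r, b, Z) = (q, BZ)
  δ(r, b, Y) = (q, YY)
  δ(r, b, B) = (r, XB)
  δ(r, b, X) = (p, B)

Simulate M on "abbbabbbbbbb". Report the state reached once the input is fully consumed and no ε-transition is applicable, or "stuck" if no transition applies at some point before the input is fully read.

(p, abbbabbbbbbb, Z) ⊢ (r, bbbabbbbbbb, XBZ) ⊢ (p, bbabbbbbbb, BBZ) ⊢ (p, babbbbbbb, BZ) ⊢ (p, abbbbbbb, Z) ⊢ (r, bbbbbbb, XBZ) ⊢ (p, bbbbbb, BBZ) ⊢ (p, bbbbb, BZ) ⊢ (p, bbbb, Z)
No transition for (p, b, top Z); M blocks with input bbbb remaining.

stuck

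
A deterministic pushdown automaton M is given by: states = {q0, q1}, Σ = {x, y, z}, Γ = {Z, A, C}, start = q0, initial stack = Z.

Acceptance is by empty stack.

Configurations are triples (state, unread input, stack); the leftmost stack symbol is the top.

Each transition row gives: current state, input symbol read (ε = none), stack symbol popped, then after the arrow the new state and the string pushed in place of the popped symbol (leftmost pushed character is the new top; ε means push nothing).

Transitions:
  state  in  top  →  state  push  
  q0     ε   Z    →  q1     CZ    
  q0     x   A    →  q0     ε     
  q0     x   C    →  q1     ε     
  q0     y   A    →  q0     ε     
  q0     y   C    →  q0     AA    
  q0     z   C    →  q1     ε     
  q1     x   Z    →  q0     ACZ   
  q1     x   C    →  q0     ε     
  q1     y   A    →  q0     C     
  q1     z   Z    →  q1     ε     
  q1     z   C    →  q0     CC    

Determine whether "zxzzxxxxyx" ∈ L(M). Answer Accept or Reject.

(q0, zxzzxxxxyx, Z)
  ε-move, top Z: go to q1, push CZ → (q1, zxzzxxxxyx, CZ)
  read z, top C: go to q0, push CC → (q0, xzzxxxxyx, CCZ)
  read x, top C: go to q1, push ε → (q1, zzxxxxyx, CZ)
  read z, top C: go to q0, push CC → (q0, zxxxxyx, CCZ)
  read z, top C: go to q1, push ε → (q1, xxxxyx, CZ)
  read x, top C: go to q0, push ε → (q0, xxxyx, Z)
  ε-move, top Z: go to q1, push CZ → (q1, xxxyx, CZ)
  read x, top C: go to q0, push ε → (q0, xxyx, Z)
  ε-move, top Z: go to q1, push CZ → (q1, xxyx, CZ)
  read x, top C: go to q0, push ε → (q0, xyx, Z)
  ε-move, top Z: go to q1, push CZ → (q1, xyx, CZ)
  read x, top C: go to q0, push ε → (q0, yx, Z)
  ε-move, top Z: go to q1, push CZ → (q1, yx, CZ)
No transition applies at (q1, yx, CZ); input not fully consumed.

Reject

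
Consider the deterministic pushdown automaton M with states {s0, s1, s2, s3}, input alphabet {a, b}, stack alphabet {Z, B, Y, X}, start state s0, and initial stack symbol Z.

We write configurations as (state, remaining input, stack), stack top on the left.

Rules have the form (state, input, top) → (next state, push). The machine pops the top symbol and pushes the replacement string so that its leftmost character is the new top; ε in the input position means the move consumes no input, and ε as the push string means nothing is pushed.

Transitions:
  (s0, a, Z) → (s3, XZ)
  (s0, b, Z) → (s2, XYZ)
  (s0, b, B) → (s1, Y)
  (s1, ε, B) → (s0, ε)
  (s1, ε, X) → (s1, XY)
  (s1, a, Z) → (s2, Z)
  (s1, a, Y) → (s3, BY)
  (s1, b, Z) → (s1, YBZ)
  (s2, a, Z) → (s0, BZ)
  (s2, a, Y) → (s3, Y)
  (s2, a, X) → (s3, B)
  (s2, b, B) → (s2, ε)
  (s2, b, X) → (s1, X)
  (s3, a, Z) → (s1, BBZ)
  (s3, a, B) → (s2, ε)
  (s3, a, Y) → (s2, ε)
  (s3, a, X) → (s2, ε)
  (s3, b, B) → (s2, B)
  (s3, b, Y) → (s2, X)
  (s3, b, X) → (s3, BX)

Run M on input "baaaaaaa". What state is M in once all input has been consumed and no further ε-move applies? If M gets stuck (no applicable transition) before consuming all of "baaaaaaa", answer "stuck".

stuck

(s0, baaaaaaa, Z)
  read b, top Z: go to s2, push XYZ → (s2, aaaaaaa, XYZ)
  read a, top X: go to s3, push B → (s3, aaaaaa, BYZ)
  read a, top B: go to s2, push ε → (s2, aaaaa, YZ)
  read a, top Y: go to s3, push Y → (s3, aaaa, YZ)
  read a, top Y: go to s2, push ε → (s2, aaa, Z)
  read a, top Z: go to s0, push BZ → (s0, aa, BZ)
No transition for (s0, a, top B); M blocks with input aa remaining.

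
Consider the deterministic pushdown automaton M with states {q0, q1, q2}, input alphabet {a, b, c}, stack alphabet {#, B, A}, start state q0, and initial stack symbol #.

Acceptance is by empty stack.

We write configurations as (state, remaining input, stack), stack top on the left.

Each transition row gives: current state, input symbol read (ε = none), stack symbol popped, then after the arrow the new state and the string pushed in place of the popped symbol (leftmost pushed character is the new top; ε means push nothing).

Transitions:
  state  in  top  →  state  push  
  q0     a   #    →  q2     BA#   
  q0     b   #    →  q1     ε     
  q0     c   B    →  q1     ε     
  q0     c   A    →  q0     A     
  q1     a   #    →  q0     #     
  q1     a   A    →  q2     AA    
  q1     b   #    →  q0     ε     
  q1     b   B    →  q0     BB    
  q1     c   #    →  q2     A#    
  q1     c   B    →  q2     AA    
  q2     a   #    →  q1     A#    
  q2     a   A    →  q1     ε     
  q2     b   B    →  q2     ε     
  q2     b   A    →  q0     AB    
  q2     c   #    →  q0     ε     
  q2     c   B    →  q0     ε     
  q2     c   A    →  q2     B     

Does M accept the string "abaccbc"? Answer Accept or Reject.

Accept

(q0, abaccbc, #)
  read a, top #: go to q2, push BA# → (q2, baccbc, BA#)
  read b, top B: go to q2, push ε → (q2, accbc, A#)
  read a, top A: go to q1, push ε → (q1, ccbc, #)
  read c, top #: go to q2, push A# → (q2, cbc, A#)
  read c, top A: go to q2, push B → (q2, bc, B#)
  read b, top B: go to q2, push ε → (q2, c, #)
  read c, top #: go to q0, push ε → (q0, ε, ε)
All input consumed and the stack is empty.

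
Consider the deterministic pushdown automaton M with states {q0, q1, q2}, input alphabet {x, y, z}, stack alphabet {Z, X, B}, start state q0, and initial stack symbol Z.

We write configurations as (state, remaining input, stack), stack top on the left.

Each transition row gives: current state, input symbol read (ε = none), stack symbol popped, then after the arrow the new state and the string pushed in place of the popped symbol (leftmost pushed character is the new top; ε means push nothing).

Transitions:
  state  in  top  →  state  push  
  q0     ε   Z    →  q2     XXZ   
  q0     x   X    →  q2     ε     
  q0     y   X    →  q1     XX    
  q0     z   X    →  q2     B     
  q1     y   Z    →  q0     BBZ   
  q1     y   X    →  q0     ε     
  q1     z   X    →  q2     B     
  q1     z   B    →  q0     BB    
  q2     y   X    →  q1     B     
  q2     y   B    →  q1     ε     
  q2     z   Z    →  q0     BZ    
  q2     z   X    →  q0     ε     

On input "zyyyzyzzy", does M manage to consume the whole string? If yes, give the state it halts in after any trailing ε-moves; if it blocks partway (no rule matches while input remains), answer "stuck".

stuck

(q0, zyyyzyzzy, Z)
  ε-move, top Z: go to q2, push XXZ → (q2, zyyyzyzzy, XXZ)
  read z, top X: go to q0, push ε → (q0, yyyzyzzy, XZ)
  read y, top X: go to q1, push XX → (q1, yyzyzzy, XXZ)
  read y, top X: go to q0, push ε → (q0, yzyzzy, XZ)
  read y, top X: go to q1, push XX → (q1, zyzzy, XXZ)
  read z, top X: go to q2, push B → (q2, yzzy, BXZ)
  read y, top B: go to q1, push ε → (q1, zzy, XZ)
  read z, top X: go to q2, push B → (q2, zy, BZ)
No transition for (q2, z, top B); M blocks with input zy remaining.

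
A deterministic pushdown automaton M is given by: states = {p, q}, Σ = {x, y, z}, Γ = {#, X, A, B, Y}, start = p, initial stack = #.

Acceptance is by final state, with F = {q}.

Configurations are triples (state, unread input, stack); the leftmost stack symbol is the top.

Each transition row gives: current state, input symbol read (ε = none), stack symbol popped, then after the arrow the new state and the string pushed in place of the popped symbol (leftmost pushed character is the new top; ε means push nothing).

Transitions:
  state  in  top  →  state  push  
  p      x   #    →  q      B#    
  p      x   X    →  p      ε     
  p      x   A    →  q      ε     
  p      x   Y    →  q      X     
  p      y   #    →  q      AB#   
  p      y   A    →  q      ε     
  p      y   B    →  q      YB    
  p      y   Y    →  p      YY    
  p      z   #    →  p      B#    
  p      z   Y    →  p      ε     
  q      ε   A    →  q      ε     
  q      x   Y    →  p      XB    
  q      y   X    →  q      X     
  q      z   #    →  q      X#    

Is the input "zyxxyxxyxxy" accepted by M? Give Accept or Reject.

Accept

(p, zyxxyxxyxxy, #) ⊢ (p, yxxyxxyxxy, B#) ⊢ (q, xxyxxyxxy, YB#) ⊢ (p, xyxxyxxy, XBB#) ⊢ (p, yxxyxxy, BB#) ⊢ (q, xxyxxy, YBB#) ⊢ (p, xyxxy, XBBB#) ⊢ (p, yxxy, BBB#) ⊢ (q, xxy, YBBB#) ⊢ (p, xy, XBBBB#) ⊢ (p, y, BBBB#) ⊢ (q, ε, YBBBB#)
All input consumed; state q ∈ F.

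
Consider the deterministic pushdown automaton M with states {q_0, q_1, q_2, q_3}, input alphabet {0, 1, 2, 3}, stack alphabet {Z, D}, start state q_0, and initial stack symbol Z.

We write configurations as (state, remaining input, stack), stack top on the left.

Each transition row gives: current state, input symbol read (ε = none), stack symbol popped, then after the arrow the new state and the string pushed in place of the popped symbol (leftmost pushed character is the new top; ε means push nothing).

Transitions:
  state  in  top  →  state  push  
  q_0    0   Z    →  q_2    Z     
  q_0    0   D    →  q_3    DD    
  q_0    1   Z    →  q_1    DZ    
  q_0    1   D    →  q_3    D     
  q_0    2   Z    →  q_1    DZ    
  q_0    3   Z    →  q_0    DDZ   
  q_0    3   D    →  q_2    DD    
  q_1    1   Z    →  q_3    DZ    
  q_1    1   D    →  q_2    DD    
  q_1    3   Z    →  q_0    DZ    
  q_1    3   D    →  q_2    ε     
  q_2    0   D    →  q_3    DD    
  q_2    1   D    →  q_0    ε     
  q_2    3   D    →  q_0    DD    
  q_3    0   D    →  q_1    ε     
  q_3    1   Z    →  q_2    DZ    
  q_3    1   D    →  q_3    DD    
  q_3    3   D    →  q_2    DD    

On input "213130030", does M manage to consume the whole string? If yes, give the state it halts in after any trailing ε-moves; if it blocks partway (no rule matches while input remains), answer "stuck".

(q_0, 213130030, Z) ⊢ (q_1, 13130030, DZ) ⊢ (q_2, 3130030, DDZ) ⊢ (q_0, 130030, DDDZ) ⊢ (q_3, 30030, DDDZ) ⊢ (q_2, 0030, DDDDZ) ⊢ (q_3, 030, DDDDDZ) ⊢ (q_1, 30, DDDDZ) ⊢ (q_2, 0, DDDZ) ⊢ (q_3, ε, DDDDZ)
All input consumed; M is in state q_3.

q_3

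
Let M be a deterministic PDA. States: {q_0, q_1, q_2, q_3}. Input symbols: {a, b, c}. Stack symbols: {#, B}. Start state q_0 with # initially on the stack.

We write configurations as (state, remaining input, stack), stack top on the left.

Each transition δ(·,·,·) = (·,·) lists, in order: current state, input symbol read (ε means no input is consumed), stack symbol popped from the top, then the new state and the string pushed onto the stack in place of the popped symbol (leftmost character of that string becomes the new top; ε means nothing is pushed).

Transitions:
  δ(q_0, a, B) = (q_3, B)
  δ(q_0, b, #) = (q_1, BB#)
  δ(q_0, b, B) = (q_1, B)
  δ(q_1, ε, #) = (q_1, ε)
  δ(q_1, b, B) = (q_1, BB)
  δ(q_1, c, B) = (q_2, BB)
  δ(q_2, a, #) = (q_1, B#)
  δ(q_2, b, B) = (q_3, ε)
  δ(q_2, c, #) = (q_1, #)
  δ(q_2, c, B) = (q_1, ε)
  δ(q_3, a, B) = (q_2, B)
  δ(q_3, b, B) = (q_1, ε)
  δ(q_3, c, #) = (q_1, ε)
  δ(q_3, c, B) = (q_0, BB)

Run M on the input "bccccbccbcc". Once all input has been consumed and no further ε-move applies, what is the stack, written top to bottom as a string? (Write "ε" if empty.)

BBBB#

(q_0, bccccbccbcc, #)
  read b, top #: go to q_1, push BB# → (q_1, ccccbccbcc, BB#)
  read c, top B: go to q_2, push BB → (q_2, cccbccbcc, BBB#)
  read c, top B: go to q_1, push ε → (q_1, ccbccbcc, BB#)
  read c, top B: go to q_2, push BB → (q_2, cbccbcc, BBB#)
  read c, top B: go to q_1, push ε → (q_1, bccbcc, BB#)
  read b, top B: go to q_1, push BB → (q_1, ccbcc, BBB#)
  read c, top B: go to q_2, push BB → (q_2, cbcc, BBBB#)
  read c, top B: go to q_1, push ε → (q_1, bcc, BBB#)
  read b, top B: go to q_1, push BB → (q_1, cc, BBBB#)
  read c, top B: go to q_2, push BB → (q_2, c, BBBBB#)
  read c, top B: go to q_1, push ε → (q_1, ε, BBBB#)
All input consumed in state q_1 with stack BBBB#.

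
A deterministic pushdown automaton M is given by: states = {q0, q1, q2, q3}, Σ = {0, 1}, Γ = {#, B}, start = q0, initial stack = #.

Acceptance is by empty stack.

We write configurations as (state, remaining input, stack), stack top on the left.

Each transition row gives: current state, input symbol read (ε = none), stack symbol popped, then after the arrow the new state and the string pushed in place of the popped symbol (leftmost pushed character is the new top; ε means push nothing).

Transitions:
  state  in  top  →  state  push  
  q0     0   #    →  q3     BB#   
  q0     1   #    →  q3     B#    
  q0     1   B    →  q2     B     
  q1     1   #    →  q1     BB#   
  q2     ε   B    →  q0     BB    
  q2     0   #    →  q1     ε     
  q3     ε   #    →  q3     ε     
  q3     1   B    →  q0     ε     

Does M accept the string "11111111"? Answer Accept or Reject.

(q0, 11111111, #)
  read 1, top #: go to q3, push B# → (q3, 1111111, B#)
  read 1, top B: go to q0, push ε → (q0, 111111, #)
  read 1, top #: go to q3, push B# → (q3, 11111, B#)
  read 1, top B: go to q0, push ε → (q0, 1111, #)
  read 1, top #: go to q3, push B# → (q3, 111, B#)
  read 1, top B: go to q0, push ε → (q0, 11, #)
  read 1, top #: go to q3, push B# → (q3, 1, B#)
  read 1, top B: go to q0, push ε → (q0, ε, #)
All input consumed; stack is #, not empty, and no further ε-move applies.

Reject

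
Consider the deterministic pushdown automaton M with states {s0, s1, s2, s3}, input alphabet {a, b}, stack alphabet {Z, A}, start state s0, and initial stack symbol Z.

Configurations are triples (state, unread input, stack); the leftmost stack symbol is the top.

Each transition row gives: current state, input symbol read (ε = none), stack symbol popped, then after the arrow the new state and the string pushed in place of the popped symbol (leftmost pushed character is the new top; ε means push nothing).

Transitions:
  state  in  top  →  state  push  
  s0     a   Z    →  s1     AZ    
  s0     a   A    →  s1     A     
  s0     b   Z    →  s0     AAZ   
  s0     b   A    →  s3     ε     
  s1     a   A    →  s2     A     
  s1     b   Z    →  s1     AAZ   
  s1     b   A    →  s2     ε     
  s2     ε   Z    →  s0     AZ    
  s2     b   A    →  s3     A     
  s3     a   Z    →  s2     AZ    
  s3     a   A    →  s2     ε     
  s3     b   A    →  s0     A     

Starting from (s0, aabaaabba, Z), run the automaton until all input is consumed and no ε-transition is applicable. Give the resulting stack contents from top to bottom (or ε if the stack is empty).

(s0, aabaaabba, Z)
  read a, top Z: go to s1, push AZ → (s1, abaaabba, AZ)
  read a, top A: go to s2, push A → (s2, baaabba, AZ)
  read b, top A: go to s3, push A → (s3, aaabba, AZ)
  read a, top A: go to s2, push ε → (s2, aabba, Z)
  ε-move, top Z: go to s0, push AZ → (s0, aabba, AZ)
  read a, top A: go to s1, push A → (s1, abba, AZ)
  read a, top A: go to s2, push A → (s2, bba, AZ)
  read b, top A: go to s3, push A → (s3, ba, AZ)
  read b, top A: go to s0, push A → (s0, a, AZ)
  read a, top A: go to s1, push A → (s1, ε, AZ)
All input consumed in state s1 with stack AZ.

AZ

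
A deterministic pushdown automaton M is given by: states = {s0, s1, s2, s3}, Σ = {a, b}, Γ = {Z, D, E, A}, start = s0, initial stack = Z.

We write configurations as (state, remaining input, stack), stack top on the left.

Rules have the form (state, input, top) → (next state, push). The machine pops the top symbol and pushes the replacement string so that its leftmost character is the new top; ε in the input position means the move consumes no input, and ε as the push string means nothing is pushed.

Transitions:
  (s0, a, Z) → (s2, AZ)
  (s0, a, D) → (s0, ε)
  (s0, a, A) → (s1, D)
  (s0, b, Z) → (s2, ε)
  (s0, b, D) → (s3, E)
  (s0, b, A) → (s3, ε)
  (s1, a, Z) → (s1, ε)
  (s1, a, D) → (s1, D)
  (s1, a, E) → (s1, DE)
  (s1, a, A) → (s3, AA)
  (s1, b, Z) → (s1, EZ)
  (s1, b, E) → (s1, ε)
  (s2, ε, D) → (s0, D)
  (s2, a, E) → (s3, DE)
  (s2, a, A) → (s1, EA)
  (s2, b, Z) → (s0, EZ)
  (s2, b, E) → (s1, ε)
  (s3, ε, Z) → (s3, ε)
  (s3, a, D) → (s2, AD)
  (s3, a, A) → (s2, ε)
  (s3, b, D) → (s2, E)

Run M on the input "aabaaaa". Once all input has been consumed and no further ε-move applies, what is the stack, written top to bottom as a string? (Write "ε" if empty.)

(s0, aabaaaa, Z)
  read a, top Z: go to s2, push AZ → (s2, abaaaa, AZ)
  read a, top A: go to s1, push EA → (s1, baaaa, EAZ)
  read b, top E: go to s1, push ε → (s1, aaaa, AZ)
  read a, top A: go to s3, push AA → (s3, aaa, AAZ)
  read a, top A: go to s2, push ε → (s2, aa, AZ)
  read a, top A: go to s1, push EA → (s1, a, EAZ)
  read a, top E: go to s1, push DE → (s1, ε, DEAZ)
All input consumed in state s1 with stack DEAZ.

DEAZ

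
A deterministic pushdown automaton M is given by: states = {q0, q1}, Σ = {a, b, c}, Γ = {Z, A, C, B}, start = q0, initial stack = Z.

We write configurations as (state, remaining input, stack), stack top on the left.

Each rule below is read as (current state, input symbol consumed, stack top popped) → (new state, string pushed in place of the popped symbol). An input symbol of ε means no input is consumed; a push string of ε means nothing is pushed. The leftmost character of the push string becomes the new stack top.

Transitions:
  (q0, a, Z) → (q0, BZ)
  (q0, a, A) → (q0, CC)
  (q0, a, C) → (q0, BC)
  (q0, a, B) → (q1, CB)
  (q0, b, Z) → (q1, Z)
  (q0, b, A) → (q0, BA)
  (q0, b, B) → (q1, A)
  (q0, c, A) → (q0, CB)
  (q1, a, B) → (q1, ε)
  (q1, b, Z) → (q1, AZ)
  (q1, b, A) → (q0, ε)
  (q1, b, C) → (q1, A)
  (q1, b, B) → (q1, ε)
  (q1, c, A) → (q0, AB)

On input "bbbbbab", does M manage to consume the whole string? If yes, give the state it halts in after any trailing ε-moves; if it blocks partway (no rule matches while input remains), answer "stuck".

(q0, bbbbbab, Z)
  read b, top Z: go to q1, push Z → (q1, bbbbab, Z)
  read b, top Z: go to q1, push AZ → (q1, bbbab, AZ)
  read b, top A: go to q0, push ε → (q0, bbab, Z)
  read b, top Z: go to q1, push Z → (q1, bab, Z)
  read b, top Z: go to q1, push AZ → (q1, ab, AZ)
No transition for (q1, a, top A); M blocks with input ab remaining.

stuck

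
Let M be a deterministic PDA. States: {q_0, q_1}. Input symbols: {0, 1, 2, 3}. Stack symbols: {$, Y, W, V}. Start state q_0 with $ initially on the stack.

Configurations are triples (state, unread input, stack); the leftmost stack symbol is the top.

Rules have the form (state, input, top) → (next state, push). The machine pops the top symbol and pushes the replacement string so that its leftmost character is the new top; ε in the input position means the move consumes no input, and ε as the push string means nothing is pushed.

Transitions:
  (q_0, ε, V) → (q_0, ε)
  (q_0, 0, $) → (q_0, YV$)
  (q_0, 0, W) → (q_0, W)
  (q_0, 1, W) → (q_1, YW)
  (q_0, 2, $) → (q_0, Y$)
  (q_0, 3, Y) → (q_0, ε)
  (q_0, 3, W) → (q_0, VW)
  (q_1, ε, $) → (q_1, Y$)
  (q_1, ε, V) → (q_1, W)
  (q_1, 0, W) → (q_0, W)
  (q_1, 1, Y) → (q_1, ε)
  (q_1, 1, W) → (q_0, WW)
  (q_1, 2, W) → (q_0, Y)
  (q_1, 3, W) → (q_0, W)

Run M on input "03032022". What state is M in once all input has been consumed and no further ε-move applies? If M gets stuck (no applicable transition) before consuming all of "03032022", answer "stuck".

stuck

(q_0, 03032022, $)
  read 0, top $: go to q_0, push YV$ → (q_0, 3032022, YV$)
  read 3, top Y: go to q_0, push ε → (q_0, 032022, V$)
  ε-move, top V: go to q_0, push ε → (q_0, 032022, $)
  read 0, top $: go to q_0, push YV$ → (q_0, 32022, YV$)
  read 3, top Y: go to q_0, push ε → (q_0, 2022, V$)
  ε-move, top V: go to q_0, push ε → (q_0, 2022, $)
  read 2, top $: go to q_0, push Y$ → (q_0, 022, Y$)
No transition for (q_0, 0, top Y); M blocks with input 022 remaining.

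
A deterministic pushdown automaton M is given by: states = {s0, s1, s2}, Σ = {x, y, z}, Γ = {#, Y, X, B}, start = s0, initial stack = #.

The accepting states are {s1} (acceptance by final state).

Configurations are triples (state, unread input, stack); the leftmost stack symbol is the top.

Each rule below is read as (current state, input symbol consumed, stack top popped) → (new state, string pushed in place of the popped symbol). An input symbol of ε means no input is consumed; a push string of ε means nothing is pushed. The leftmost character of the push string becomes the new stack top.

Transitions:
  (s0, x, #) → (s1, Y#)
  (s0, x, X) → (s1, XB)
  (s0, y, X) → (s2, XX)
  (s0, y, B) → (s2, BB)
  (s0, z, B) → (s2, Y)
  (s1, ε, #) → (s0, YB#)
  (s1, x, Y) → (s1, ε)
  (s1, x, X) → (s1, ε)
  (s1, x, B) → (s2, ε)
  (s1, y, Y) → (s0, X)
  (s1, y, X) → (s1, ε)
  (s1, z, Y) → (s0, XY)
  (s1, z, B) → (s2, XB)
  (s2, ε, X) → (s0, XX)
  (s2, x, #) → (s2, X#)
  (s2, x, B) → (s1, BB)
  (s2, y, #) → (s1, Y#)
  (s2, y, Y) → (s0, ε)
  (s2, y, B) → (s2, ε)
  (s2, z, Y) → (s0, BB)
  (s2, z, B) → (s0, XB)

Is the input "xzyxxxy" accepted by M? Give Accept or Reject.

(s0, xzyxxxy, #) ⊢ (s1, zyxxxy, Y#) ⊢ (s0, yxxxy, XY#) ⊢ (s2, xxxy, XXY#) ⊢ (s0, xxxy, XXXY#) ⊢ (s1, xxy, XBXXY#) ⊢ (s1, xy, BXXY#) ⊢ (s2, y, XXY#) ⊢ (s0, y, XXXY#) ⊢ (s2, ε, XXXXY#) ⊢ (s0, ε, XXXXXY#)
All input consumed; state s0 ∉ F and no further ε-move applies.

Reject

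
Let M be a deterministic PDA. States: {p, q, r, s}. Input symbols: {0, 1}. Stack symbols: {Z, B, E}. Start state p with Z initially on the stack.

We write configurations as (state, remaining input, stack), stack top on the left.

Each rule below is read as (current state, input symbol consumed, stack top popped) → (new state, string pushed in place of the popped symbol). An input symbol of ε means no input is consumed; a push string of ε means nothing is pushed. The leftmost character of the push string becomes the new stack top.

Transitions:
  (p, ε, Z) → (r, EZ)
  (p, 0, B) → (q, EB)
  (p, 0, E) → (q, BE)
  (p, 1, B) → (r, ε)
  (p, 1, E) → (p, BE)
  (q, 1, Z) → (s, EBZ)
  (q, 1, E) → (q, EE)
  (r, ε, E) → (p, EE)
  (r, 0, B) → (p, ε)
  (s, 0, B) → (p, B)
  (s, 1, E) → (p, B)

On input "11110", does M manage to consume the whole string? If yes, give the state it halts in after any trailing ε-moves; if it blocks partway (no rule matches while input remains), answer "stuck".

q

(p, 11110, Z)
  ε-move, top Z: go to r, push EZ → (r, 11110, EZ)
  ε-move, top E: go to p, push EE → (p, 11110, EEZ)
  read 1, top E: go to p, push BE → (p, 1110, BEEZ)
  read 1, top B: go to r, push ε → (r, 110, EEZ)
  ε-move, top E: go to p, push EE → (p, 110, EEEZ)
  read 1, top E: go to p, push BE → (p, 10, BEEEZ)
  read 1, top B: go to r, push ε → (r, 0, EEEZ)
  ε-move, top E: go to p, push EE → (p, 0, EEEEZ)
  read 0, top E: go to q, push BE → (q, ε, BEEEEZ)
All input consumed; M is in state q.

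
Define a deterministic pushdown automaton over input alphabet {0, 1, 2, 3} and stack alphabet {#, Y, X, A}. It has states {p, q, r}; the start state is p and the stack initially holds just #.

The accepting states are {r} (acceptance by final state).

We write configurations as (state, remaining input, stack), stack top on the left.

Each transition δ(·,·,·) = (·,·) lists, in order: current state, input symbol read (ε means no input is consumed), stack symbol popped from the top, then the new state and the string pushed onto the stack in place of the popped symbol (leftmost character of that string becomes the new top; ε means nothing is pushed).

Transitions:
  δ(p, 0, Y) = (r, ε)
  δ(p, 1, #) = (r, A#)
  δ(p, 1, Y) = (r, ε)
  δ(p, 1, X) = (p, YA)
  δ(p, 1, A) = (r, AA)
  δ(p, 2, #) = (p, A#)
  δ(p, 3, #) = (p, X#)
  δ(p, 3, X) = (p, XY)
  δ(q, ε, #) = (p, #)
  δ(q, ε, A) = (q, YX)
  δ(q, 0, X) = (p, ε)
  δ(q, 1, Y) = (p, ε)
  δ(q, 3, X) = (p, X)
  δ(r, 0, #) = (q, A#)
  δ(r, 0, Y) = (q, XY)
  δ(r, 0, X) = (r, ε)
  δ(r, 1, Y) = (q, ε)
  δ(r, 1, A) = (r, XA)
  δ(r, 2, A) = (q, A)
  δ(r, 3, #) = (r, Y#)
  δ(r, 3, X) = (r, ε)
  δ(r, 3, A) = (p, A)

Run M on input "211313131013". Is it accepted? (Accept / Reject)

Accept

(p, 211313131013, #)
  read 2, top #: go to p, push A# → (p, 11313131013, A#)
  read 1, top A: go to r, push AA → (r, 1313131013, AA#)
  read 1, top A: go to r, push XA → (r, 313131013, XAA#)
  read 3, top X: go to r, push ε → (r, 13131013, AA#)
  read 1, top A: go to r, push XA → (r, 3131013, XAA#)
  read 3, top X: go to r, push ε → (r, 131013, AA#)
  read 1, top A: go to r, push XA → (r, 31013, XAA#)
  read 3, top X: go to r, push ε → (r, 1013, AA#)
  read 1, top A: go to r, push XA → (r, 013, XAA#)
  read 0, top X: go to r, push ε → (r, 13, AA#)
  read 1, top A: go to r, push XA → (r, 3, XAA#)
  read 3, top X: go to r, push ε → (r, ε, AA#)
All input consumed; state r ∈ F.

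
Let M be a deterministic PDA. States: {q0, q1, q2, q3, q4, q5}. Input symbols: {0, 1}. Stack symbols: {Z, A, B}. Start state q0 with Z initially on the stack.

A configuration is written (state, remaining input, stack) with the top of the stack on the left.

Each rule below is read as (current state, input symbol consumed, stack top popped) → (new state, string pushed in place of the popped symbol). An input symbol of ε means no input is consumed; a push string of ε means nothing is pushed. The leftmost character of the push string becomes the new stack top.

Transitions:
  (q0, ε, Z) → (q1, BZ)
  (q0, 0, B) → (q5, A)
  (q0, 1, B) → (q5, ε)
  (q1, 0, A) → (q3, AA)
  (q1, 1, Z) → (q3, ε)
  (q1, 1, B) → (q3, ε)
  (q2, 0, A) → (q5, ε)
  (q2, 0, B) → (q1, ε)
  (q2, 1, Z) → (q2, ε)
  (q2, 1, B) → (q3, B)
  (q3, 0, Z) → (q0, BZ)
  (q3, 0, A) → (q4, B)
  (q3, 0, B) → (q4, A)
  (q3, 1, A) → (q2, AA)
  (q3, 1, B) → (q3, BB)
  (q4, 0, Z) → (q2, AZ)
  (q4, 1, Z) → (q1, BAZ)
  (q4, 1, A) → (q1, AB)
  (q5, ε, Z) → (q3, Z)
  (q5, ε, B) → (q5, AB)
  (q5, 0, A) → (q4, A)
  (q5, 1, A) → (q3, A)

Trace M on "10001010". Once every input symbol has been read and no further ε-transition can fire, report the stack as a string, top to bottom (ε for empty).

(q0, 10001010, Z) ⊢ (q1, 10001010, BZ) ⊢ (q3, 0001010, Z) ⊢ (q0, 001010, BZ) ⊢ (q5, 01010, AZ) ⊢ (q4, 1010, AZ) ⊢ (q1, 010, ABZ) ⊢ (q3, 10, AABZ) ⊢ (q2, 0, AAABZ) ⊢ (q5, ε, AABZ)
All input consumed in state q5 with stack AABZ.

AABZ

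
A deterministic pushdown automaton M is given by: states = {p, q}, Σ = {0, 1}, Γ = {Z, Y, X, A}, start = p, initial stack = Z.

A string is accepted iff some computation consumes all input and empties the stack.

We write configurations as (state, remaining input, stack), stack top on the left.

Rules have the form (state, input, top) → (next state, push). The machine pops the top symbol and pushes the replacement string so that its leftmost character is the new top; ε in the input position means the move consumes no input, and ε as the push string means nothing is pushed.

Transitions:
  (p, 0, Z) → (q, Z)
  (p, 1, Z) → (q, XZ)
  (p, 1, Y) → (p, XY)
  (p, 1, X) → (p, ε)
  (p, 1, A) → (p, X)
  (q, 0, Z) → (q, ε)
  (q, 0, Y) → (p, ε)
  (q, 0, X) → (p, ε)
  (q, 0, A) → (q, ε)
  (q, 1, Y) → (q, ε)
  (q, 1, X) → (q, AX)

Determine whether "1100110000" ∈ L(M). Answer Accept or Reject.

Accept

(p, 1100110000, Z)
  read 1, top Z: go to q, push XZ → (q, 100110000, XZ)
  read 1, top X: go to q, push AX → (q, 00110000, AXZ)
  read 0, top A: go to q, push ε → (q, 0110000, XZ)
  read 0, top X: go to p, push ε → (p, 110000, Z)
  read 1, top Z: go to q, push XZ → (q, 10000, XZ)
  read 1, top X: go to q, push AX → (q, 0000, AXZ)
  read 0, top A: go to q, push ε → (q, 000, XZ)
  read 0, top X: go to p, push ε → (p, 00, Z)
  read 0, top Z: go to q, push Z → (q, 0, Z)
  read 0, top Z: go to q, push ε → (q, ε, ε)
All input consumed and the stack is empty.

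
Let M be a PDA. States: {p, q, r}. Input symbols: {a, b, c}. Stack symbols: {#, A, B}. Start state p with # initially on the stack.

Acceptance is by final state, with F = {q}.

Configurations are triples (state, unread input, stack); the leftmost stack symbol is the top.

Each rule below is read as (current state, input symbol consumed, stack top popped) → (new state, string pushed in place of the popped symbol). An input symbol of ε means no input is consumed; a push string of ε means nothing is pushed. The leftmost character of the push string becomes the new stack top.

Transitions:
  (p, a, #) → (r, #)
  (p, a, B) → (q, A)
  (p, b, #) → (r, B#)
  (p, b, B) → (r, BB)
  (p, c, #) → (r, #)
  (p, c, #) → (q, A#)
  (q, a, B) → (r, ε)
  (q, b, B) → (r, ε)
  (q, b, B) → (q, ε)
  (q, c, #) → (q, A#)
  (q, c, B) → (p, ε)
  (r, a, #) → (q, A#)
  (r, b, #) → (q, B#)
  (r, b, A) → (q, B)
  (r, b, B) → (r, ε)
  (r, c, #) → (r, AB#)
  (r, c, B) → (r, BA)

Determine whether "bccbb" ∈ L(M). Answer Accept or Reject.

Accept

One accepting computation: (p, bccbb, #) ⊢ (r, ccbb, B#) ⊢ (r, cbb, BA#) ⊢ (r, bb, BAA#) ⊢ (r, b, AA#) ⊢ (q, ε, BA#)
All input consumed and state q ∈ F.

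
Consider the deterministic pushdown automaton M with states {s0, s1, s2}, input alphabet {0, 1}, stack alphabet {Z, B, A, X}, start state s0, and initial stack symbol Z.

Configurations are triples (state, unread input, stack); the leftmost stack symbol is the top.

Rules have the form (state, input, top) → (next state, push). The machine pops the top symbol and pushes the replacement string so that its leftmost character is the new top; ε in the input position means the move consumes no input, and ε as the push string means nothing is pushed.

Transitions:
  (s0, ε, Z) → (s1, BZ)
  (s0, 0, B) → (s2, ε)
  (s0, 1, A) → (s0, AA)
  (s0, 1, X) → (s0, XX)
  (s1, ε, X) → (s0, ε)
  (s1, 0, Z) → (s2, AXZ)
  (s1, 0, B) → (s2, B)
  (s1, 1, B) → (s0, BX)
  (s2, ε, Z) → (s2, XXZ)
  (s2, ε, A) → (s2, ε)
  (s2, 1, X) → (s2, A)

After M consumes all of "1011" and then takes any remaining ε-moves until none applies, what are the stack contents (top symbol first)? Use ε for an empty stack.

XZ

(s0, 1011, Z)
  ε-move, top Z: go to s1, push BZ → (s1, 1011, BZ)
  read 1, top B: go to s0, push BX → (s0, 011, BXZ)
  read 0, top B: go to s2, push ε → (s2, 11, XZ)
  read 1, top X: go to s2, push A → (s2, 1, AZ)
  ε-move, top A: go to s2, push ε → (s2, 1, Z)
  ε-move, top Z: go to s2, push XXZ → (s2, 1, XXZ)
  read 1, top X: go to s2, push A → (s2, ε, AXZ)
  ε-move, top A: go to s2, push ε → (s2, ε, XZ)
All input consumed in state s2 with stack XZ.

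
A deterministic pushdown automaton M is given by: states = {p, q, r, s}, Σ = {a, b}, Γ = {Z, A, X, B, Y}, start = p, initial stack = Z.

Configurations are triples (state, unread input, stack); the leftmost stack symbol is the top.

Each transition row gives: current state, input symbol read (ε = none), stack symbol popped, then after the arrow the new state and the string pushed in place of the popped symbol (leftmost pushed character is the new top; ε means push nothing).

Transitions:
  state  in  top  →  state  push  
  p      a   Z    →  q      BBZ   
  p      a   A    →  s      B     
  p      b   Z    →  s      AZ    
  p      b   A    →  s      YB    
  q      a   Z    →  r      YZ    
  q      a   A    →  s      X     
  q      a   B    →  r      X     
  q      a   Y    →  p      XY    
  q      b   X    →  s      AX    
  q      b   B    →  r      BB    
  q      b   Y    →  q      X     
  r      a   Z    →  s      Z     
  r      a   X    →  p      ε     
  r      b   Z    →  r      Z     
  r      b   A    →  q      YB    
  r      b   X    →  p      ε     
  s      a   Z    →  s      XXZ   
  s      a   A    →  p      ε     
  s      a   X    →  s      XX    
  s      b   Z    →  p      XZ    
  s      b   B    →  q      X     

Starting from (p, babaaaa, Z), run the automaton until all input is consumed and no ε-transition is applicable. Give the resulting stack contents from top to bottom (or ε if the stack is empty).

BZ

(p, babaaaa, Z) ⊢ (s, abaaaa, AZ) ⊢ (p, baaaa, Z) ⊢ (s, aaaa, AZ) ⊢ (p, aaa, Z) ⊢ (q, aa, BBZ) ⊢ (r, a, XBZ) ⊢ (p, ε, BZ)
All input consumed in state p with stack BZ.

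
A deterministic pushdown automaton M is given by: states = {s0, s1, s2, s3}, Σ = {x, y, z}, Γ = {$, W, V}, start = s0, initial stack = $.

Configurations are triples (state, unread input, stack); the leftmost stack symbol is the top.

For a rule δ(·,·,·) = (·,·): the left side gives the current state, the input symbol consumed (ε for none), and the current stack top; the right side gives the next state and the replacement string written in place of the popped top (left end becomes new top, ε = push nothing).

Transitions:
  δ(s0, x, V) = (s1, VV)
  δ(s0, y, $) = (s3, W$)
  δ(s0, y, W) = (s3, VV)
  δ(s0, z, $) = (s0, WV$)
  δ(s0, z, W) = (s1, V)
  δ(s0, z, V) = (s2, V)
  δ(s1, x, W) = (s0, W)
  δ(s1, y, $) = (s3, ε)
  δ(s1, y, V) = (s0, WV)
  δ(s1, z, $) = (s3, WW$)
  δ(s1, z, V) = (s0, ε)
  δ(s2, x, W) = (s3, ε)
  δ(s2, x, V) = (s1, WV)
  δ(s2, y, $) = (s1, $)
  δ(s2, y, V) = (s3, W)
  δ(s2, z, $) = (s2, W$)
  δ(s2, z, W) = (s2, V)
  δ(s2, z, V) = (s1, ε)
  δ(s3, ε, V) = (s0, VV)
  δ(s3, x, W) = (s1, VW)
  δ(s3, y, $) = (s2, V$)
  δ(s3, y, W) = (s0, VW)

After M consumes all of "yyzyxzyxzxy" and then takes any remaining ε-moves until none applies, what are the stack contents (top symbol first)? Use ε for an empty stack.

WVVVVW$

(s0, yyzyxzyxzxy, $) ⊢ (s3, yzyxzyxzxy, W$) ⊢ (s0, zyxzyxzxy, VW$) ⊢ (s2, yxzyxzxy, VW$) ⊢ (s3, xzyxzxy, WW$) ⊢ (s1, zyxzxy, VWW$) ⊢ (s0, yxzxy, WW$) ⊢ (s3, xzxy, VVW$) ⊢ (s0, xzxy, VVVW$) ⊢ (s1, zxy, VVVVW$) ⊢ (s0, xy, VVVW$) ⊢ (s1, y, VVVVW$) ⊢ (s0, ε, WVVVVW$)
All input consumed in state s0 with stack WVVVVW$.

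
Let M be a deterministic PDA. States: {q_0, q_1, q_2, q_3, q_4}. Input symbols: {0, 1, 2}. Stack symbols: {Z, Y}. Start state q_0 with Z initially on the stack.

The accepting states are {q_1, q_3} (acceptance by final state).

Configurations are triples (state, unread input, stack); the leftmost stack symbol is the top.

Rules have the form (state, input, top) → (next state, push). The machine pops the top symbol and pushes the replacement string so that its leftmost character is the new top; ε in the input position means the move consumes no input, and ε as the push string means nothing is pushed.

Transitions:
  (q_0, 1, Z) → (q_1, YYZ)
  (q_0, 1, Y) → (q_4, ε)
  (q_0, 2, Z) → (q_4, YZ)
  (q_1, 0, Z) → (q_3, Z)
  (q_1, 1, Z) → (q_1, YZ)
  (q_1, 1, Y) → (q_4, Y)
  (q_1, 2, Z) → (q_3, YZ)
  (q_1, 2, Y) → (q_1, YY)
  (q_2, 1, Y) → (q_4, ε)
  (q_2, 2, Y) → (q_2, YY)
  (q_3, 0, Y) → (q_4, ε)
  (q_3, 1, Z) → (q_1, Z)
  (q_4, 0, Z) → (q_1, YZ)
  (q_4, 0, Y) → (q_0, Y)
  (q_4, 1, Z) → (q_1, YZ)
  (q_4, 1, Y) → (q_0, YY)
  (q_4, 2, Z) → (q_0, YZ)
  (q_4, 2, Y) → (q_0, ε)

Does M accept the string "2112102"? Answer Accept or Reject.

Reject

(q_0, 2112102, Z) ⊢ (q_4, 112102, YZ) ⊢ (q_0, 12102, YYZ) ⊢ (q_4, 2102, YZ) ⊢ (q_0, 102, Z) ⊢ (q_1, 02, YYZ)
No transition applies at (q_1, 02, YYZ); input not fully consumed.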